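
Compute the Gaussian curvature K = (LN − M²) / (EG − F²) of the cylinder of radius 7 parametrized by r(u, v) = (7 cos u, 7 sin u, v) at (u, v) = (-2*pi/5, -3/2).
K = 0

Coefficients of the first fundamental form: E = 49, F = 0, G = 1.
Coefficients of the second fundamental form: L = -7, M = 0, N = 0.
Assemble K = (LN − M²)/(EG − F²) = 0. At (u, v) = (-2*pi/5, -3/2): K = 0.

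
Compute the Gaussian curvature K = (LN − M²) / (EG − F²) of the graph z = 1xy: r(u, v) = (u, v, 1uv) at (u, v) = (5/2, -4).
K = -16/8649

Coefficients of the first fundamental form: E = v^2 + 1, F = u*v, G = u^2 + 1.
Coefficients of the second fundamental form: L = 0, M = 1/sqrt(u^2 + v^2 + 1), N = 0.
Assemble K = (LN − M²)/(EG − F²) = 1/((u^2*v^2 - (u^2 + 1)*(v^2 + 1))*(u^2 + v^2 + 1)). At (u, v) = (5/2, -4): K = -16/8649.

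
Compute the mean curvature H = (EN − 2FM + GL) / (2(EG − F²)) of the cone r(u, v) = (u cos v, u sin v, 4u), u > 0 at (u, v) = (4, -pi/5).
H = sqrt(17)/34

With E = 17, F = 0, G = u^2, L = 0, M = 0, N = 4*sqrt(17)*u^2/(17*Abs(u)), assemble
  H = (EN − 2FM + GL) / (2(EG − F²)) = 2*sqrt(17)/(17*Abs(u)).
At (u, v) = (4, -pi/5): H = sqrt(17)/34.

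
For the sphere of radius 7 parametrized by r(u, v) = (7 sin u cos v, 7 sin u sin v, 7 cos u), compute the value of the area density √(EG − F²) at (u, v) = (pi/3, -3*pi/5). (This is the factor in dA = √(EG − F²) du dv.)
√(EG − F²)|_{(pi/3, -3*pi/5)} = 49*sqrt(3)/2

E = 49, F = 0, G = 49*sin(u)^2, so EG − F² = 2401*sin(u)^2. Taking the positive square root: √(EG − F²) = 49*Abs(sin(u)). At (u, v) = (pi/3, -3*pi/5): 49*sqrt(3)/2.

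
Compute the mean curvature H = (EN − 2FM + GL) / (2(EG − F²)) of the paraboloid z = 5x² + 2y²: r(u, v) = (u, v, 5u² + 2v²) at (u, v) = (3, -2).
H = 2127*sqrt(965)/931225

With E = 100*u^2 + 1, F = 40*u*v, G = 16*v^2 + 1, L = 10/sqrt(100*u^2 + 16*v^2 + 1), M = 0, N = 4/sqrt(100*u^2 + 16*v^2 + 1), assemble
  H = (EN − 2FM + GL) / (2(EG − F²)) = (200*u^2 + 80*v^2 + 7)/(100*u^2 + 16*v^2 + 1)^(3/2).
At (u, v) = (3, -2): H = 2127*sqrt(965)/931225.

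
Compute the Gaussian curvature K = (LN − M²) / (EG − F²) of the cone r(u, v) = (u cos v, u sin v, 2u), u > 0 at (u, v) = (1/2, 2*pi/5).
K = 0

Coefficients of the first fundamental form: E = 5, F = 0, G = u^2.
Coefficients of the second fundamental form: L = 0, M = 0, N = 2*sqrt(5)*u^2/(5*Abs(u)).
Assemble K = (LN − M²)/(EG − F²) = 0. At (u, v) = (1/2, 2*pi/5): K = 0.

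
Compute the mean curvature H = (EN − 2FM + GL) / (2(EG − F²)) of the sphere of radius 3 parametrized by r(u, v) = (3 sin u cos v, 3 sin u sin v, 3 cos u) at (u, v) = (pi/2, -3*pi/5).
H = -1/3

With E = 9, F = 0, G = 9*sin(u)^2, L = -3*sin(u)/Abs(sin(u)), M = 0, N = -3*sin(u)^3/Abs(sin(u)), assemble
  H = (EN − 2FM + GL) / (2(EG − F²)) = -sin(u)/(3*Abs(sin(u))).
At (u, v) = (pi/2, -3*pi/5): H = -1/3.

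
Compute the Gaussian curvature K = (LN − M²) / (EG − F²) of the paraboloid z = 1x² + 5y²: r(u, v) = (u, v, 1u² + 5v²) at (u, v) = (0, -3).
K = 20/811801

Coefficients of the first fundamental form: E = 4*u^2 + 1, F = 20*u*v, G = 100*v^2 + 1.
Coefficients of the second fundamental form: L = 2/sqrt(4*u^2 + 100*v^2 + 1), M = 0, N = 10/sqrt(4*u^2 + 100*v^2 + 1).
Assemble K = (LN − M²)/(EG − F²) = 20/(16*u^4 + 800*u^2*v^2 + 8*u^2 + 10000*v^4 + 200*v^2 + 1). At (u, v) = (0, -3): K = 20/811801.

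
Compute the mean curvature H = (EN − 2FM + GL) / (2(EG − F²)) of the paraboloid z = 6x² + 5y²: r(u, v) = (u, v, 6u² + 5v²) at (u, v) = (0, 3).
H = 5411*sqrt(901)/811801

With E = 144*u^2 + 1, F = 120*u*v, G = 100*v^2 + 1, L = 12/sqrt(144*u^2 + 100*v^2 + 1), M = 0, N = 10/sqrt(144*u^2 + 100*v^2 + 1), assemble
  H = (EN − 2FM + GL) / (2(EG − F²)) = (720*u^2 + 600*v^2 + 11)/(144*u^2 + 100*v^2 + 1)^(3/2).
At (u, v) = (0, 3): H = 5411*sqrt(901)/811801.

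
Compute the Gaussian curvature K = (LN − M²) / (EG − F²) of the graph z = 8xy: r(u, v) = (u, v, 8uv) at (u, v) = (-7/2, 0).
K = -64/616225

Coefficients of the first fundamental form: E = 64*v^2 + 1, F = 64*u*v, G = 64*u^2 + 1.
Coefficients of the second fundamental form: L = 0, M = 8/sqrt(64*u^2 + 64*v^2 + 1), N = 0.
Assemble K = (LN − M²)/(EG − F²) = -64/(4096*u^4 + 8192*u^2*v^2 + 128*u^2 + 4096*v^4 + 128*v^2 + 1). At (u, v) = (-7/2, 0): K = -64/616225.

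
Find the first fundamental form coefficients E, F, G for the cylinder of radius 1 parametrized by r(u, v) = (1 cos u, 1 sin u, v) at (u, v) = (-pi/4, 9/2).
E = 1;  F = 0;  G = 1

Partials: r_u = (-sin(u), cos(u), 0), r_v = (0, 0, 1). As functions of (u, v):
  E = r_u · r_u = 1,
  F = r_u · r_v = 0,
  G = r_v · r_v = 1.
Evaluating at (u, v) = (-pi/4, 9/2): E = 1, F = 0, G = 1.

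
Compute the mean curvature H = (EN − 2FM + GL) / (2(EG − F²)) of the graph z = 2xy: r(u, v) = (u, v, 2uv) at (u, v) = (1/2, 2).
H = -2*sqrt(2)/27

With E = 4*v^2 + 1, F = 4*u*v, G = 4*u^2 + 1, L = 0, M = 2/sqrt(4*u^2 + 4*v^2 + 1), N = 0, assemble
  H = (EN − 2FM + GL) / (2(EG − F²)) = -8*u*v/(4*u^2 + 4*v^2 + 1)^(3/2).
At (u, v) = (1/2, 2): H = -2*sqrt(2)/27.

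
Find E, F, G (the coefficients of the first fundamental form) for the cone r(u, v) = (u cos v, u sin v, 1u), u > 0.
E = 2;  F = 0;  G = u^2

Compute partials: r_u = (cos(v), sin(v), 1), r_v = (-u*sin(v), u*cos(v), 0). Then
  E = r_u · r_u = 2,
  F = r_u · r_v = 0,
  G = r_v · r_v = u^2.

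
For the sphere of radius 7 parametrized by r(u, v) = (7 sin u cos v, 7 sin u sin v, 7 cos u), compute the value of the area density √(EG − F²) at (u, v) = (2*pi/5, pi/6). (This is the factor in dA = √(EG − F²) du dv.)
√(EG − F²)|_{(2*pi/5, pi/6)} = 49*sqrt(2*sqrt(5) + 10)/4

E = 49, F = 0, G = 49*sin(u)^2, so EG − F² = 2401*sin(u)^2. Taking the positive square root: √(EG − F²) = 49*Abs(sin(u)). At (u, v) = (2*pi/5, pi/6): 49*sqrt(2*sqrt(5) + 10)/4.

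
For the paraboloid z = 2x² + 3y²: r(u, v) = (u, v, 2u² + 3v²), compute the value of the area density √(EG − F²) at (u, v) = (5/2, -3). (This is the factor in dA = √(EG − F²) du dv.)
√(EG − F²)|_{(5/2, -3)} = 5*sqrt(17)

E = 16*u^2 + 1, F = 24*u*v, G = 36*v^2 + 1, so EG − F² = 16*u^2 + 36*v^2 + 1. Taking the positive square root: √(EG − F²) = sqrt(16*u^2 + 36*v^2 + 1). At (u, v) = (5/2, -3): 5*sqrt(17).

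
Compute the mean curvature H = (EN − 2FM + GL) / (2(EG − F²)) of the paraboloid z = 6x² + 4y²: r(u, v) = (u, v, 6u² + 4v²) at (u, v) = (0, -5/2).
H = 2410*sqrt(401)/160801

With E = 144*u^2 + 1, F = 96*u*v, G = 64*v^2 + 1, L = 12/sqrt(144*u^2 + 64*v^2 + 1), M = 0, N = 8/sqrt(144*u^2 + 64*v^2 + 1), assemble
  H = (EN − 2FM + GL) / (2(EG − F²)) = 2*(288*u^2 + 192*v^2 + 5)/(144*u^2 + 64*v^2 + 1)^(3/2).
At (u, v) = (0, -5/2): H = 2410*sqrt(401)/160801.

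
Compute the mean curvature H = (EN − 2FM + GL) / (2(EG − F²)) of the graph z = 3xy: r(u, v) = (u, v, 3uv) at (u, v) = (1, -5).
H = 27*sqrt(235)/11045

With E = 9*v^2 + 1, F = 9*u*v, G = 9*u^2 + 1, L = 0, M = 3/sqrt(9*u^2 + 9*v^2 + 1), N = 0, assemble
  H = (EN − 2FM + GL) / (2(EG − F²)) = -27*u*v/(9*u^2 + 9*v^2 + 1)^(3/2).
At (u, v) = (1, -5): H = 27*sqrt(235)/11045.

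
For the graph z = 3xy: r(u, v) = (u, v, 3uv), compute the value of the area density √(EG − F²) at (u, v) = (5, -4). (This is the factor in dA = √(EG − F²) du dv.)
√(EG − F²)|_{(5, -4)} = sqrt(370)

E = 9*v^2 + 1, F = 9*u*v, G = 9*u^2 + 1, so EG − F² = 9*u^2 + 9*v^2 + 1. Taking the positive square root: √(EG − F²) = sqrt(9*u^2 + 9*v^2 + 1). At (u, v) = (5, -4): sqrt(370).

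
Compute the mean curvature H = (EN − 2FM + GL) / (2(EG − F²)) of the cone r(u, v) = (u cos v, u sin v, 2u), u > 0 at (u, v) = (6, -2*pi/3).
H = sqrt(5)/30

With E = 5, F = 0, G = u^2, L = 0, M = 0, N = 2*sqrt(5)*u^2/(5*Abs(u)), assemble
  H = (EN − 2FM + GL) / (2(EG − F²)) = sqrt(5)/(5*Abs(u)).
At (u, v) = (6, -2*pi/3): H = sqrt(5)/30.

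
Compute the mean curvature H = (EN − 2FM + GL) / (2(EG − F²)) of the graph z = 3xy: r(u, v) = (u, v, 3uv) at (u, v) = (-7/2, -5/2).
H = -189*sqrt(670)/44890

With E = 9*v^2 + 1, F = 9*u*v, G = 9*u^2 + 1, L = 0, M = 3/sqrt(9*u^2 + 9*v^2 + 1), N = 0, assemble
  H = (EN − 2FM + GL) / (2(EG − F²)) = -27*u*v/(9*u^2 + 9*v^2 + 1)^(3/2).
At (u, v) = (-7/2, -5/2): H = -189*sqrt(670)/44890.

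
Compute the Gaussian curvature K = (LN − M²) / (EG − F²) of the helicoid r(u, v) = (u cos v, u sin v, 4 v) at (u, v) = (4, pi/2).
K = -1/64

Coefficients of the first fundamental form: E = 1, F = 0, G = u^2 + 16.
Coefficients of the second fundamental form: L = 0, M = -4/sqrt(u^2 + 16), N = 0.
Assemble K = (LN − M²)/(EG − F²) = -16/(u^2 + 16)^2. At (u, v) = (4, pi/2): K = -1/64.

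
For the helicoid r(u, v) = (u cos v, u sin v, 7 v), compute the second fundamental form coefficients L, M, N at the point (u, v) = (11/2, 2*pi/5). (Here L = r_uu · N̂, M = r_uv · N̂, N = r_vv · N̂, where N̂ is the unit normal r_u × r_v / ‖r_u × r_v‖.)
L = 0;  M = -14*sqrt(317)/317;  N = 0

Compute the unit normal N̂(u, v) = (7*sin(v)/sqrt(u^2 + 49), -7*cos(v)/sqrt(u^2 + 49), u/sqrt(u^2 + 49)), and the second partials r_uu, r_uv, r_vv. Take dot products:
  L(u, v) = r_uu · N̂ = 0,
  M(u, v) = r_uv · N̂ = -7/sqrt(u^2 + 49),
  N(u, v) = r_vv · N̂ = 0.
Evaluating at (u, v) = (11/2, 2*pi/5):
  L = 0, M = -14*sqrt(317)/317, N = 0.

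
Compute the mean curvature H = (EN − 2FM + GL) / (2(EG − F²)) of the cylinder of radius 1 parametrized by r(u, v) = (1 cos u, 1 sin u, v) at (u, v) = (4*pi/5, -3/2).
H = -1/2

With E = 1, F = 0, G = 1, L = -1, M = 0, N = 0, assemble
  H = (EN − 2FM + GL) / (2(EG − F²)) = -1/2.
At (u, v) = (4*pi/5, -3/2): H = -1/2.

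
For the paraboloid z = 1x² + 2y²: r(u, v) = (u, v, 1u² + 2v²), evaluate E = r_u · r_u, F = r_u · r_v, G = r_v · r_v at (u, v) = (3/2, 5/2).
E = 10;  F = 30;  G = 101

Partials: r_u = (1, 0, 2*u), r_v = (0, 1, 4*v). As functions of (u, v):
  E = r_u · r_u = 4*u^2 + 1,
  F = r_u · r_v = 8*u*v,
  G = r_v · r_v = 16*v^2 + 1.
Evaluating at (u, v) = (3/2, 5/2): E = 10, F = 30, G = 101.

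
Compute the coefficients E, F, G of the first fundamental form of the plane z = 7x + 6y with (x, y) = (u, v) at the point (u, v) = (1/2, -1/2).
E = 50;  F = 42;  G = 37

Partials: r_u = (1, 0, 7), r_v = (0, 1, 6). As functions of (u, v):
  E = r_u · r_u = 50,
  F = r_u · r_v = 42,
  G = r_v · r_v = 37.
Evaluating at (u, v) = (1/2, -1/2): E = 50, F = 42, G = 37.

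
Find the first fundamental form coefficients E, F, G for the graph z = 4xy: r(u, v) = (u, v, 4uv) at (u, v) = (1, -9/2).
E = 325;  F = -72;  G = 17

Partials: r_u = (1, 0, 4*v), r_v = (0, 1, 4*u). As functions of (u, v):
  E = r_u · r_u = 16*v^2 + 1,
  F = r_u · r_v = 16*u*v,
  G = r_v · r_v = 16*u^2 + 1.
Evaluating at (u, v) = (1, -9/2): E = 325, F = -72, G = 17.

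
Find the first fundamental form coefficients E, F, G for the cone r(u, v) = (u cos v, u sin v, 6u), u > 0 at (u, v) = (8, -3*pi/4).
E = 37;  F = 0;  G = 64

Partials: r_u = (cos(v), sin(v), 6), r_v = (-u*sin(v), u*cos(v), 0). As functions of (u, v):
  E = r_u · r_u = 37,
  F = r_u · r_v = 0,
  G = r_v · r_v = u^2.
Evaluating at (u, v) = (8, -3*pi/4): E = 37, F = 0, G = 64.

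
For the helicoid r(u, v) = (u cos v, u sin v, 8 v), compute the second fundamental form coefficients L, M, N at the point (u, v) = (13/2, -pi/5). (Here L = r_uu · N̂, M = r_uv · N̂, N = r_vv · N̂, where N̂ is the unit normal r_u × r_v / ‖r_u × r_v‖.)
L = 0;  M = -16*sqrt(17)/85;  N = 0

Compute the unit normal N̂(u, v) = (8*sin(v)/sqrt(u^2 + 64), -8*cos(v)/sqrt(u^2 + 64), u/sqrt(u^2 + 64)), and the second partials r_uu, r_uv, r_vv. Take dot products:
  L(u, v) = r_uu · N̂ = 0,
  M(u, v) = r_uv · N̂ = -8/sqrt(u^2 + 64),
  N(u, v) = r_vv · N̂ = 0.
Evaluating at (u, v) = (13/2, -pi/5):
  L = 0, M = -16*sqrt(17)/85, N = 0.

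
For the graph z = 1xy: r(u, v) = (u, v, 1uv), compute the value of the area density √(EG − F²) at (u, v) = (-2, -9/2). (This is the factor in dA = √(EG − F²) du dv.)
√(EG − F²)|_{(-2, -9/2)} = sqrt(101)/2

E = v^2 + 1, F = u*v, G = u^2 + 1, so EG − F² = u^2 + v^2 + 1. Taking the positive square root: √(EG − F²) = sqrt(u^2 + v^2 + 1). At (u, v) = (-2, -9/2): sqrt(101)/2.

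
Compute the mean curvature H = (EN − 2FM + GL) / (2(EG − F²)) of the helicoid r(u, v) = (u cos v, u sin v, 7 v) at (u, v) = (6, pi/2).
H = 0

With E = 1, F = 0, G = u^2 + 49, L = 0, M = -7/sqrt(u^2 + 49), N = 0, assemble
  H = (EN − 2FM + GL) / (2(EG − F²)) = 0.
At (u, v) = (6, pi/2): H = 0.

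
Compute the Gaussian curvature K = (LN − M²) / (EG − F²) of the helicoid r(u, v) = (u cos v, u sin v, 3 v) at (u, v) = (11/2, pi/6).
K = -144/24649

Coefficients of the first fundamental form: E = 1, F = 0, G = u^2 + 9.
Coefficients of the second fundamental form: L = 0, M = -3/sqrt(u^2 + 9), N = 0.
Assemble K = (LN − M²)/(EG − F²) = -9/(u^2 + 9)^2. At (u, v) = (11/2, pi/6): K = -144/24649.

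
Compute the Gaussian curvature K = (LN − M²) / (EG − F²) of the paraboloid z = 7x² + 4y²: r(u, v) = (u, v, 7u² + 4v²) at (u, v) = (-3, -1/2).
K = 112/3171961

Coefficients of the first fundamental form: E = 196*u^2 + 1, F = 112*u*v, G = 64*v^2 + 1.
Coefficients of the second fundamental form: L = 14/sqrt(196*u^2 + 64*v^2 + 1), M = 0, N = 8/sqrt(196*u^2 + 64*v^2 + 1).
Assemble K = (LN − M²)/(EG − F²) = 112/(38416*u^4 + 25088*u^2*v^2 + 392*u^2 + 4096*v^4 + 128*v^2 + 1). At (u, v) = (-3, -1/2): K = 112/3171961.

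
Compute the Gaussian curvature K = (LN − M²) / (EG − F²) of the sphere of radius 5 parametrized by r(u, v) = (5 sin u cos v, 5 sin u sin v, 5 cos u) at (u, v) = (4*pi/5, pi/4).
K = 1/25

Coefficients of the first fundamental form: E = 25, F = 0, G = 25*sin(u)^2.
Coefficients of the second fundamental form: L = -5*sin(u)/Abs(sin(u)), M = 0, N = -5*sin(u)^3/Abs(sin(u)).
Assemble K = (LN − M²)/(EG − F²) = 1/25. At (u, v) = (4*pi/5, pi/4): K = 1/25.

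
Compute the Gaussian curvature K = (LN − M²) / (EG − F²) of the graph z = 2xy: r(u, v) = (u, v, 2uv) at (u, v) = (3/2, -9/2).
K = -4/8281

Coefficients of the first fundamental form: E = 4*v^2 + 1, F = 4*u*v, G = 4*u^2 + 1.
Coefficients of the second fundamental form: L = 0, M = 2/sqrt(4*u^2 + 4*v^2 + 1), N = 0.
Assemble K = (LN − M²)/(EG − F²) = -4/(16*u^4 + 32*u^2*v^2 + 8*u^2 + 16*v^4 + 8*v^2 + 1). At (u, v) = (3/2, -9/2): K = -4/8281.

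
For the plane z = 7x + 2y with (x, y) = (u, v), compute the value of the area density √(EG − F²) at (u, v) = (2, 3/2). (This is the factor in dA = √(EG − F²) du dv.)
√(EG − F²)|_{(2, 3/2)} = 3*sqrt(6)

E = 50, F = 14, G = 5, so EG − F² = 54. Taking the positive square root: √(EG − F²) = 3*sqrt(6). At (u, v) = (2, 3/2): 3*sqrt(6).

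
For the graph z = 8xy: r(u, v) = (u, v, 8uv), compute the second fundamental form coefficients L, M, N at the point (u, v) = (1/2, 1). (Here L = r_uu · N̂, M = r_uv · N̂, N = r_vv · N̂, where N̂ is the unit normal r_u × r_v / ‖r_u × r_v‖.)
L = 0;  M = 8/9;  N = 0

Compute the unit normal N̂(u, v) = (-8*v/sqrt(64*u^2 + 64*v^2 + 1), -8*u/sqrt(64*u^2 + 64*v^2 + 1), 1/sqrt(64*u^2 + 64*v^2 + 1)), and the second partials r_uu, r_uv, r_vv. Take dot products:
  L(u, v) = r_uu · N̂ = 0,
  M(u, v) = r_uv · N̂ = 8/sqrt(64*u^2 + 64*v^2 + 1),
  N(u, v) = r_vv · N̂ = 0.
Evaluating at (u, v) = (1/2, 1):
  L = 0, M = 8/9, N = 0.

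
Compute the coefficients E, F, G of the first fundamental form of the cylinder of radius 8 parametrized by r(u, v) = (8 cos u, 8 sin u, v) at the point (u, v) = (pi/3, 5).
E = 64;  F = 0;  G = 1

Partials: r_u = (-8*sin(u), 8*cos(u), 0), r_v = (0, 0, 1). As functions of (u, v):
  E = r_u · r_u = 64,
  F = r_u · r_v = 0,
  G = r_v · r_v = 1.
Evaluating at (u, v) = (pi/3, 5): E = 64, F = 0, G = 1.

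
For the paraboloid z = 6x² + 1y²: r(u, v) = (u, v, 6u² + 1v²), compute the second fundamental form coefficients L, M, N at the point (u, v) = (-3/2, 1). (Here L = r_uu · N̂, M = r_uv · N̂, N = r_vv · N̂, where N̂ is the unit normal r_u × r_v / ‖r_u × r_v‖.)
L = 12*sqrt(329)/329;  M = 0;  N = 2*sqrt(329)/329

Compute the unit normal N̂(u, v) = (-12*u/sqrt(144*u^2 + 4*v^2 + 1), -2*v/sqrt(144*u^2 + 4*v^2 + 1), 1/sqrt(144*u^2 + 4*v^2 + 1)), and the second partials r_uu, r_uv, r_vv. Take dot products:
  L(u, v) = r_uu · N̂ = 12/sqrt(144*u^2 + 4*v^2 + 1),
  M(u, v) = r_uv · N̂ = 0,
  N(u, v) = r_vv · N̂ = 2/sqrt(144*u^2 + 4*v^2 + 1).
Evaluating at (u, v) = (-3/2, 1):
  L = 12*sqrt(329)/329, M = 0, N = 2*sqrt(329)/329.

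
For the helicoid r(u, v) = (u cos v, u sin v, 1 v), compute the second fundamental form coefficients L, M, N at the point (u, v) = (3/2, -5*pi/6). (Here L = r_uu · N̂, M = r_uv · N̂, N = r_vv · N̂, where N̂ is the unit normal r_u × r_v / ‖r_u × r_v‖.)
L = 0;  M = -2*sqrt(13)/13;  N = 0

Compute the unit normal N̂(u, v) = (sin(v)/sqrt(u^2 + 1), -cos(v)/sqrt(u^2 + 1), u/sqrt(u^2 + 1)), and the second partials r_uu, r_uv, r_vv. Take dot products:
  L(u, v) = r_uu · N̂ = 0,
  M(u, v) = r_uv · N̂ = -1/sqrt(u^2 + 1),
  N(u, v) = r_vv · N̂ = 0.
Evaluating at (u, v) = (3/2, -5*pi/6):
  L = 0, M = -2*sqrt(13)/13, N = 0.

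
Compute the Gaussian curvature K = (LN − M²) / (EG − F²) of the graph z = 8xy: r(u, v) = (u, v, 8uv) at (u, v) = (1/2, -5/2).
K = -64/173889

Coefficients of the first fundamental form: E = 64*v^2 + 1, F = 64*u*v, G = 64*u^2 + 1.
Coefficients of the second fundamental form: L = 0, M = 8/sqrt(64*u^2 + 64*v^2 + 1), N = 0.
Assemble K = (LN − M²)/(EG − F²) = -64/(4096*u^4 + 8192*u^2*v^2 + 128*u^2 + 4096*v^4 + 128*v^2 + 1). At (u, v) = (1/2, -5/2): K = -64/173889.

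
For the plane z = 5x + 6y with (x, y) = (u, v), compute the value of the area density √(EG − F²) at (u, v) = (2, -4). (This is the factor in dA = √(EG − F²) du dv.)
√(EG − F²)|_{(2, -4)} = sqrt(62)

E = 26, F = 30, G = 37, so EG − F² = 62. Taking the positive square root: √(EG − F²) = sqrt(62). At (u, v) = (2, -4): sqrt(62).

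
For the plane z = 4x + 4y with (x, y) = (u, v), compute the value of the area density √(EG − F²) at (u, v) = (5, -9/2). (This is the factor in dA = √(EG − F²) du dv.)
√(EG − F²)|_{(5, -9/2)} = sqrt(33)

E = 17, F = 16, G = 17, so EG − F² = 33. Taking the positive square root: √(EG − F²) = sqrt(33). At (u, v) = (5, -9/2): sqrt(33).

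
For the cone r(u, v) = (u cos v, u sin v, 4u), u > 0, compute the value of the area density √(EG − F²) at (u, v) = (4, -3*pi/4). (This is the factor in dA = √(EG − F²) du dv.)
√(EG − F²)|_{(4, -3*pi/4)} = 4*sqrt(17)

E = 17, F = 0, G = u^2, so EG − F² = 17*u^2. Taking the positive square root: √(EG − F²) = sqrt(17)*Abs(u). At (u, v) = (4, -3*pi/4): 4*sqrt(17).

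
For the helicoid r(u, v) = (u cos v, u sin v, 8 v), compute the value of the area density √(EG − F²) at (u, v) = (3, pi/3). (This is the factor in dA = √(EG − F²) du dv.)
√(EG − F²)|_{(3, pi/3)} = sqrt(73)

E = 1, F = 0, G = u^2 + 64, so EG − F² = u^2 + 64. Taking the positive square root: √(EG − F²) = sqrt(u^2 + 64). At (u, v) = (3, pi/3): sqrt(73).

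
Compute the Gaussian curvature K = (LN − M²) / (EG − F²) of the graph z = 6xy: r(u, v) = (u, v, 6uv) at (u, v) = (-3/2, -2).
K = -9/12769

Coefficients of the first fundamental form: E = 36*v^2 + 1, F = 36*u*v, G = 36*u^2 + 1.
Coefficients of the second fundamental form: L = 0, M = 6/sqrt(36*u^2 + 36*v^2 + 1), N = 0.
Assemble K = (LN − M²)/(EG − F²) = -36/(1296*u^4 + 2592*u^2*v^2 + 72*u^2 + 1296*v^4 + 72*v^2 + 1). At (u, v) = (-3/2, -2): K = -9/12769.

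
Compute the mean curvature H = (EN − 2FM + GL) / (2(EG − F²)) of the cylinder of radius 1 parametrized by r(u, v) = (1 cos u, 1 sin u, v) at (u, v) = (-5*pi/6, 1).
H = -1/2

With E = 1, F = 0, G = 1, L = -1, M = 0, N = 0, assemble
  H = (EN − 2FM + GL) / (2(EG − F²)) = -1/2.
At (u, v) = (-5*pi/6, 1): H = -1/2.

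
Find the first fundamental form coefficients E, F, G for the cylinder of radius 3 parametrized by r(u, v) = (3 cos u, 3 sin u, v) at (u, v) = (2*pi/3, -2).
E = 9;  F = 0;  G = 1

Partials: r_u = (-3*sin(u), 3*cos(u), 0), r_v = (0, 0, 1). As functions of (u, v):
  E = r_u · r_u = 9,
  F = r_u · r_v = 0,
  G = r_v · r_v = 1.
Evaluating at (u, v) = (2*pi/3, -2): E = 9, F = 0, G = 1.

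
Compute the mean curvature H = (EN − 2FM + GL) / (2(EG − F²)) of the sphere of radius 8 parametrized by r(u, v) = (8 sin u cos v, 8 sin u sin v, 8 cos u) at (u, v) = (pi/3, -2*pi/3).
H = -1/8

With E = 64, F = 0, G = 64*sin(u)^2, L = -8*sin(u)/Abs(sin(u)), M = 0, N = -8*sin(u)^3/Abs(sin(u)), assemble
  H = (EN − 2FM + GL) / (2(EG − F²)) = -sin(u)/(8*Abs(sin(u))).
At (u, v) = (pi/3, -2*pi/3): H = -1/8.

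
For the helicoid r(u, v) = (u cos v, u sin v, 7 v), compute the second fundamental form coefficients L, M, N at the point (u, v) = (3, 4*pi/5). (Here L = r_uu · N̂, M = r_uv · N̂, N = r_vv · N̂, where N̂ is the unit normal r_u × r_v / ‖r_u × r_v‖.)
L = 0;  M = -7*sqrt(58)/58;  N = 0

Compute the unit normal N̂(u, v) = (7*sin(v)/sqrt(u^2 + 49), -7*cos(v)/sqrt(u^2 + 49), u/sqrt(u^2 + 49)), and the second partials r_uu, r_uv, r_vv. Take dot products:
  L(u, v) = r_uu · N̂ = 0,
  M(u, v) = r_uv · N̂ = -7/sqrt(u^2 + 49),
  N(u, v) = r_vv · N̂ = 0.
Evaluating at (u, v) = (3, 4*pi/5):
  L = 0, M = -7*sqrt(58)/58, N = 0.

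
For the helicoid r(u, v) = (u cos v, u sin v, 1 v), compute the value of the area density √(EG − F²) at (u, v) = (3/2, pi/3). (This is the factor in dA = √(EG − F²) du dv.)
√(EG − F²)|_{(3/2, pi/3)} = sqrt(13)/2

E = 1, F = 0, G = u^2 + 1, so EG − F² = u^2 + 1. Taking the positive square root: √(EG − F²) = sqrt(u^2 + 1). At (u, v) = (3/2, pi/3): sqrt(13)/2.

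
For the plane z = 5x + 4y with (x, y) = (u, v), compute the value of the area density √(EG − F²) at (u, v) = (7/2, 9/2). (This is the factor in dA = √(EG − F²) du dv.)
√(EG − F²)|_{(7/2, 9/2)} = sqrt(42)

E = 26, F = 20, G = 17, so EG − F² = 42. Taking the positive square root: √(EG − F²) = sqrt(42). At (u, v) = (7/2, 9/2): sqrt(42).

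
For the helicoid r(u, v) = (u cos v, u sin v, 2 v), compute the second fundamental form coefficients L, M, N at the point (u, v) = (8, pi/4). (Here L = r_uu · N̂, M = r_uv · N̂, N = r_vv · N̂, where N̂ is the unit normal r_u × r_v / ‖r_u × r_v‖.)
L = 0;  M = -sqrt(17)/17;  N = 0

Compute the unit normal N̂(u, v) = (2*sin(v)/sqrt(u^2 + 4), -2*cos(v)/sqrt(u^2 + 4), u/sqrt(u^2 + 4)), and the second partials r_uu, r_uv, r_vv. Take dot products:
  L(u, v) = r_uu · N̂ = 0,
  M(u, v) = r_uv · N̂ = -2/sqrt(u^2 + 4),
  N(u, v) = r_vv · N̂ = 0.
Evaluating at (u, v) = (8, pi/4):
  L = 0, M = -sqrt(17)/17, N = 0.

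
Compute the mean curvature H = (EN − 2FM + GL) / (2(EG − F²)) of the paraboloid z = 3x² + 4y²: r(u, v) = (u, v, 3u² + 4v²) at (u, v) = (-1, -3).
H = 1879*sqrt(613)/375769

With E = 36*u^2 + 1, F = 48*u*v, G = 64*v^2 + 1, L = 6/sqrt(36*u^2 + 64*v^2 + 1), M = 0, N = 8/sqrt(36*u^2 + 64*v^2 + 1), assemble
  H = (EN − 2FM + GL) / (2(EG − F²)) = (144*u^2 + 192*v^2 + 7)/(36*u^2 + 64*v^2 + 1)^(3/2).
At (u, v) = (-1, -3): H = 1879*sqrt(613)/375769.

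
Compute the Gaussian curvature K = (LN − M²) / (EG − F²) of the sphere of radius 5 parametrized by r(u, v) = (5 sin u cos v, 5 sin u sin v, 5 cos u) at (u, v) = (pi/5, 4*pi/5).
K = 1/25

Coefficients of the first fundamental form: E = 25, F = 0, G = 25*sin(u)^2.
Coefficients of the second fundamental form: L = -5*sin(u)/Abs(sin(u)), M = 0, N = -5*sin(u)^3/Abs(sin(u)).
Assemble K = (LN − M²)/(EG − F²) = 1/25. At (u, v) = (pi/5, 4*pi/5): K = 1/25.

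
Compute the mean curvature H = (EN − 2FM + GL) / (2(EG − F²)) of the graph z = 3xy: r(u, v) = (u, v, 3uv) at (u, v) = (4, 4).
H = -432/4913

With E = 9*v^2 + 1, F = 9*u*v, G = 9*u^2 + 1, L = 0, M = 3/sqrt(9*u^2 + 9*v^2 + 1), N = 0, assemble
  H = (EN − 2FM + GL) / (2(EG − F²)) = -27*u*v/(9*u^2 + 9*v^2 + 1)^(3/2).
At (u, v) = (4, 4): H = -432/4913.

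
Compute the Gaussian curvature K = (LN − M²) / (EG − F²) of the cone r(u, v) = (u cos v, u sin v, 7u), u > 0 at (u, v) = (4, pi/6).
K = 0

Coefficients of the first fundamental form: E = 50, F = 0, G = u^2.
Coefficients of the second fundamental form: L = 0, M = 0, N = 7*sqrt(2)*u^2/(10*Abs(u)).
Assemble K = (LN − M²)/(EG − F²) = 0. At (u, v) = (4, pi/6): K = 0.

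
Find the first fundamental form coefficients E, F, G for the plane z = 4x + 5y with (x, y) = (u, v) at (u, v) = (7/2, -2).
E = 17;  F = 20;  G = 26

Partials: r_u = (1, 0, 4), r_v = (0, 1, 5). As functions of (u, v):
  E = r_u · r_u = 17,
  F = r_u · r_v = 20,
  G = r_v · r_v = 26.
Evaluating at (u, v) = (7/2, -2): E = 17, F = 20, G = 26.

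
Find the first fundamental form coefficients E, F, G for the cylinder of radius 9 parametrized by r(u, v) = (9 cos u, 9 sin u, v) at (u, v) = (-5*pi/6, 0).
E = 81;  F = 0;  G = 1

Partials: r_u = (-9*sin(u), 9*cos(u), 0), r_v = (0, 0, 1). As functions of (u, v):
  E = r_u · r_u = 81,
  F = r_u · r_v = 0,
  G = r_v · r_v = 1.
Evaluating at (u, v) = (-5*pi/6, 0): E = 81, F = 0, G = 1.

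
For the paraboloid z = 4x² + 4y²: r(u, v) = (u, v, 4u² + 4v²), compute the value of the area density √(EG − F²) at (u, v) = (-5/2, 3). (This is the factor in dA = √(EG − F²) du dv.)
√(EG − F²)|_{(-5/2, 3)} = sqrt(977)

E = 64*u^2 + 1, F = 64*u*v, G = 64*v^2 + 1, so EG − F² = 64*u^2 + 64*v^2 + 1. Taking the positive square root: √(EG − F²) = sqrt(64*u^2 + 64*v^2 + 1). At (u, v) = (-5/2, 3): sqrt(977).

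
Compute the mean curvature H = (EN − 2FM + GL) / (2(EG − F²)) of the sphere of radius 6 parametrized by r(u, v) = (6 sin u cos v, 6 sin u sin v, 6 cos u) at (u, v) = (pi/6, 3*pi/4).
H = -1/6

With E = 36, F = 0, G = 36*sin(u)^2, L = -6*sin(u)/Abs(sin(u)), M = 0, N = -6*sin(u)^3/Abs(sin(u)), assemble
  H = (EN − 2FM + GL) / (2(EG − F²)) = -sin(u)/(6*Abs(sin(u))).
At (u, v) = (pi/6, 3*pi/4): H = -1/6.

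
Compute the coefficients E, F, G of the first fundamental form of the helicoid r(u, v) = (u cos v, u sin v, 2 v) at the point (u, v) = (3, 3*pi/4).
E = 1;  F = 0;  G = 13

Partials: r_u = (cos(v), sin(v), 0), r_v = (-u*sin(v), u*cos(v), 2). As functions of (u, v):
  E = r_u · r_u = 1,
  F = r_u · r_v = 0,
  G = r_v · r_v = u^2 + 4.
Evaluating at (u, v) = (3, 3*pi/4): E = 1, F = 0, G = 13.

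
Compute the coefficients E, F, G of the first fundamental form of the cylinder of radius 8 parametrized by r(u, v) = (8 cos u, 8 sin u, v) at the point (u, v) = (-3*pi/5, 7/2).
E = 64;  F = 0;  G = 1

Partials: r_u = (-8*sin(u), 8*cos(u), 0), r_v = (0, 0, 1). As functions of (u, v):
  E = r_u · r_u = 64,
  F = r_u · r_v = 0,
  G = r_v · r_v = 1.
Evaluating at (u, v) = (-3*pi/5, 7/2): E = 64, F = 0, G = 1.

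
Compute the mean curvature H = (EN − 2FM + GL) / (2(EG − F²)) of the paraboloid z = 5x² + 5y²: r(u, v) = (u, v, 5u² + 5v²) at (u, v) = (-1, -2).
H = 2510*sqrt(501)/251001

With E = 100*u^2 + 1, F = 100*u*v, G = 100*v^2 + 1, L = 10/sqrt(100*u^2 + 100*v^2 + 1), M = 0, N = 10/sqrt(100*u^2 + 100*v^2 + 1), assemble
  H = (EN − 2FM + GL) / (2(EG − F²)) = 10*(50*u^2 + 50*v^2 + 1)/(100*u^2 + 100*v^2 + 1)^(3/2).
At (u, v) = (-1, -2): H = 2510*sqrt(501)/251001.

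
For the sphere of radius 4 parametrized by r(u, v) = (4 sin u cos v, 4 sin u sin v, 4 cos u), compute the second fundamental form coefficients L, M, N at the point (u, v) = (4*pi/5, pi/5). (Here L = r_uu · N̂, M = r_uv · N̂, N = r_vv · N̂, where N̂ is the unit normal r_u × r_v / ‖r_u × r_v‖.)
L = -4;  M = 0;  N = -5/2 + sqrt(5)/2

Compute the unit normal N̂(u, v) = (sin(u)^2*cos(v)/Abs(sin(u)), sin(u)^2*sin(v)/Abs(sin(u)), sin(2*u)/(2*Abs(sin(u)))), and the second partials r_uu, r_uv, r_vv. Take dot products:
  L(u, v) = r_uu · N̂ = -4*sin(u)/Abs(sin(u)),
  M(u, v) = r_uv · N̂ = 0,
  N(u, v) = r_vv · N̂ = -4*sin(u)^3/Abs(sin(u)).
Evaluating at (u, v) = (4*pi/5, pi/5):
  L = -4, M = 0, N = -5/2 + sqrt(5)/2.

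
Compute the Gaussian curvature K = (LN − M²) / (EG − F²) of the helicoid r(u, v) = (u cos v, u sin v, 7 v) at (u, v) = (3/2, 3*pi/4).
K = -784/42025

Coefficients of the first fundamental form: E = 1, F = 0, G = u^2 + 49.
Coefficients of the second fundamental form: L = 0, M = -7/sqrt(u^2 + 49), N = 0.
Assemble K = (LN − M²)/(EG − F²) = -49/(u^2 + 49)^2. At (u, v) = (3/2, 3*pi/4): K = -784/42025.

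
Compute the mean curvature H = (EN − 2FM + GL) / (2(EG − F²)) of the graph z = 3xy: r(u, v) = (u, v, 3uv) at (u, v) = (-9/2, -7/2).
H = -1701*sqrt(1174)/689138

With E = 9*v^2 + 1, F = 9*u*v, G = 9*u^2 + 1, L = 0, M = 3/sqrt(9*u^2 + 9*v^2 + 1), N = 0, assemble
  H = (EN − 2FM + GL) / (2(EG − F²)) = -27*u*v/(9*u^2 + 9*v^2 + 1)^(3/2).
At (u, v) = (-9/2, -7/2): H = -1701*sqrt(1174)/689138.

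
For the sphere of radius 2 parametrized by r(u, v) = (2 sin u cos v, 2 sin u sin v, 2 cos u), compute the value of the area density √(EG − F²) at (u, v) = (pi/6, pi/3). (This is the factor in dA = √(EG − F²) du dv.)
√(EG − F²)|_{(pi/6, pi/3)} = 2

E = 4, F = 0, G = 4*sin(u)^2, so EG − F² = 16*sin(u)^2. Taking the positive square root: √(EG − F²) = 4*Abs(sin(u)). At (u, v) = (pi/6, pi/3): 2.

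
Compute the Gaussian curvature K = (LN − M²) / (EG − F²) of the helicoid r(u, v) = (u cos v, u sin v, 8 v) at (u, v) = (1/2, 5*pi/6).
K = -1024/66049

Coefficients of the first fundamental form: E = 1, F = 0, G = u^2 + 64.
Coefficients of the second fundamental form: L = 0, M = -8/sqrt(u^2 + 64), N = 0.
Assemble K = (LN − M²)/(EG − F²) = -64/(u^2 + 64)^2. At (u, v) = (1/2, 5*pi/6): K = -1024/66049.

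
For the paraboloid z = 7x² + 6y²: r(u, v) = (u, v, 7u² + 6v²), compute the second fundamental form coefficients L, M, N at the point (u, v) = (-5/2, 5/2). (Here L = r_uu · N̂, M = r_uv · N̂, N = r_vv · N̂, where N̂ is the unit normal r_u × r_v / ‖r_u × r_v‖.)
L = 7*sqrt(2126)/1063;  M = 0;  N = 6*sqrt(2126)/1063

Compute the unit normal N̂(u, v) = (-14*u/sqrt(196*u^2 + 144*v^2 + 1), -12*v/sqrt(196*u^2 + 144*v^2 + 1), 1/sqrt(196*u^2 + 144*v^2 + 1)), and the second partials r_uu, r_uv, r_vv. Take dot products:
  L(u, v) = r_uu · N̂ = 14/sqrt(196*u^2 + 144*v^2 + 1),
  M(u, v) = r_uv · N̂ = 0,
  N(u, v) = r_vv · N̂ = 12/sqrt(196*u^2 + 144*v^2 + 1).
Evaluating at (u, v) = (-5/2, 5/2):
  L = 7*sqrt(2126)/1063, M = 0, N = 6*sqrt(2126)/1063.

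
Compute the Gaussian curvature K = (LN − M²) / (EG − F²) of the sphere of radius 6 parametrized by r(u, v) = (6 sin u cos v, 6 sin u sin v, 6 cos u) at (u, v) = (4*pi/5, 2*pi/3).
K = 1/36

Coefficients of the first fundamental form: E = 36, F = 0, G = 36*sin(u)^2.
Coefficients of the second fundamental form: L = -6*sin(u)/Abs(sin(u)), M = 0, N = -6*sin(u)^3/Abs(sin(u)).
Assemble K = (LN − M²)/(EG − F²) = 1/36. At (u, v) = (4*pi/5, 2*pi/3): K = 1/36.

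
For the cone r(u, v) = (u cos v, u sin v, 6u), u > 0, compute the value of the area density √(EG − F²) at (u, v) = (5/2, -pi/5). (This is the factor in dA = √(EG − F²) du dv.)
√(EG − F²)|_{(5/2, -pi/5)} = 5*sqrt(37)/2

E = 37, F = 0, G = u^2, so EG − F² = 37*u^2. Taking the positive square root: √(EG − F²) = sqrt(37)*Abs(u). At (u, v) = (5/2, -pi/5): 5*sqrt(37)/2.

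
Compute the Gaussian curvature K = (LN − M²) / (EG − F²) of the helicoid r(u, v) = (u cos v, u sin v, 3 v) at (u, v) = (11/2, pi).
K = -144/24649

Coefficients of the first fundamental form: E = 1, F = 0, G = u^2 + 9.
Coefficients of the second fundamental form: L = 0, M = -3/sqrt(u^2 + 9), N = 0.
Assemble K = (LN − M²)/(EG − F²) = -9/(u^2 + 9)^2. At (u, v) = (11/2, pi): K = -144/24649.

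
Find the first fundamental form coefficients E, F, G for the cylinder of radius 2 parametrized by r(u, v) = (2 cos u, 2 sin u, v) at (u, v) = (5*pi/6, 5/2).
E = 4;  F = 0;  G = 1

Partials: r_u = (-2*sin(u), 2*cos(u), 0), r_v = (0, 0, 1). As functions of (u, v):
  E = r_u · r_u = 4,
  F = r_u · r_v = 0,
  G = r_v · r_v = 1.
Evaluating at (u, v) = (5*pi/6, 5/2): E = 4, F = 0, G = 1.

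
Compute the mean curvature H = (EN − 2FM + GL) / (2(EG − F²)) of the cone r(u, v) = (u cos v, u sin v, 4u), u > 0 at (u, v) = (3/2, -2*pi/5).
H = 4*sqrt(17)/51

With E = 17, F = 0, G = u^2, L = 0, M = 0, N = 4*sqrt(17)*u^2/(17*Abs(u)), assemble
  H = (EN − 2FM + GL) / (2(EG − F²)) = 2*sqrt(17)/(17*Abs(u)).
At (u, v) = (3/2, -2*pi/5): H = 4*sqrt(17)/51.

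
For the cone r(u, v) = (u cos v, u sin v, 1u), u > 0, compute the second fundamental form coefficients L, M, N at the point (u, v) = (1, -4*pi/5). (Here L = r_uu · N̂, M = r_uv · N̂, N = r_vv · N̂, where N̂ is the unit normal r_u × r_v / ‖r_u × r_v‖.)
L = 0;  M = 0;  N = sqrt(2)/2

Compute the unit normal N̂(u, v) = (-sqrt(2)*u*cos(v)/(2*Abs(u)), -sqrt(2)*u*sin(v)/(2*Abs(u)), sqrt(2)*u/(2*Abs(u))), and the second partials r_uu, r_uv, r_vv. Take dot products:
  L(u, v) = r_uu · N̂ = 0,
  M(u, v) = r_uv · N̂ = 0,
  N(u, v) = r_vv · N̂ = sqrt(2)*u^2/(2*Abs(u)).
Evaluating at (u, v) = (1, -4*pi/5):
  L = 0, M = 0, N = sqrt(2)/2.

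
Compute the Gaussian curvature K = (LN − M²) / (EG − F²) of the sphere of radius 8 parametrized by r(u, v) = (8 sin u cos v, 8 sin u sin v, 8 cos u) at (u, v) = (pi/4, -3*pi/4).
K = 1/64

Coefficients of the first fundamental form: E = 64, F = 0, G = 64*sin(u)^2.
Coefficients of the second fundamental form: L = -8*sin(u)/Abs(sin(u)), M = 0, N = -8*sin(u)^3/Abs(sin(u)).
Assemble K = (LN − M²)/(EG − F²) = 1/64. At (u, v) = (pi/4, -3*pi/4): K = 1/64.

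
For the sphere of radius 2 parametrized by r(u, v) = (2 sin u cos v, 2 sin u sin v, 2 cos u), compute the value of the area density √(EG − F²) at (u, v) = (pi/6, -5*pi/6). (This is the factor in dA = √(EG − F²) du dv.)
√(EG − F²)|_{(pi/6, -5*pi/6)} = 2

E = 4, F = 0, G = 4*sin(u)^2, so EG − F² = 16*sin(u)^2. Taking the positive square root: √(EG − F²) = 4*Abs(sin(u)). At (u, v) = (pi/6, -5*pi/6): 2.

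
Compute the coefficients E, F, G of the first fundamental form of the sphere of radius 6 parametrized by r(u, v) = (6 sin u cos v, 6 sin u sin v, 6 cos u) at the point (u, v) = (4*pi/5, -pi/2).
E = 36;  F = 0;  G = 45/2 - 9*sqrt(5)/2

Partials: r_u = (6*cos(u)*cos(v), 6*sin(v)*cos(u), -6*sin(u)), r_v = (-6*sin(u)*sin(v), 6*sin(u)*cos(v), 0). As functions of (u, v):
  E = r_u · r_u = 36,
  F = r_u · r_v = 0,
  G = r_v · r_v = 36*sin(u)^2.
Evaluating at (u, v) = (4*pi/5, -pi/2): E = 36, F = 0, G = 45/2 - 9*sqrt(5)/2.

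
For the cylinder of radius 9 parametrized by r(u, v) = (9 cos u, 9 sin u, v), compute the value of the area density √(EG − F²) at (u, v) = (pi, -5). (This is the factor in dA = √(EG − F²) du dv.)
√(EG − F²)|_{(pi, -5)} = 9

E = 81, F = 0, G = 1, so EG − F² = 81. Taking the positive square root: √(EG − F²) = 9. At (u, v) = (pi, -5): 9.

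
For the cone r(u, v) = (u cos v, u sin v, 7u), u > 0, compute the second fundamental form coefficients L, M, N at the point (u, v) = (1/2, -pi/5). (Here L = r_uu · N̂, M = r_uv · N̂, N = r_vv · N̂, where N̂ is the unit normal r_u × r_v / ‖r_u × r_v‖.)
L = 0;  M = 0;  N = 7*sqrt(2)/20

Compute the unit normal N̂(u, v) = (-7*sqrt(2)*u*cos(v)/(10*Abs(u)), -7*sqrt(2)*u*sin(v)/(10*Abs(u)), sqrt(2)*u/(10*Abs(u))), and the second partials r_uu, r_uv, r_vv. Take dot products:
  L(u, v) = r_uu · N̂ = 0,
  M(u, v) = r_uv · N̂ = 0,
  N(u, v) = r_vv · N̂ = 7*sqrt(2)*u^2/(10*Abs(u)).
Evaluating at (u, v) = (1/2, -pi/5):
  L = 0, M = 0, N = 7*sqrt(2)/20.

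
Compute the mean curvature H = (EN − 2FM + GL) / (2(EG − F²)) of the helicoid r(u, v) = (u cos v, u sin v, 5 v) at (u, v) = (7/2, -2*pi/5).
H = 0

With E = 1, F = 0, G = u^2 + 25, L = 0, M = -5/sqrt(u^2 + 25), N = 0, assemble
  H = (EN − 2FM + GL) / (2(EG − F²)) = 0.
At (u, v) = (7/2, -2*pi/5): H = 0.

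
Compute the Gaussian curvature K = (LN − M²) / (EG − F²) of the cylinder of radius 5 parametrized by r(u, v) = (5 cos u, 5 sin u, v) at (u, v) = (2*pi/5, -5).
K = 0

Coefficients of the first fundamental form: E = 25, F = 0, G = 1.
Coefficients of the second fundamental form: L = -5, M = 0, N = 0.
Assemble K = (LN − M²)/(EG − F²) = 0. At (u, v) = (2*pi/5, -5): K = 0.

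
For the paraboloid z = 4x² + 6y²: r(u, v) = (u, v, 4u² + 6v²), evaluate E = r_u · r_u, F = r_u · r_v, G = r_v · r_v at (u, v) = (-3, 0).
E = 577;  F = 0;  G = 1

Partials: r_u = (1, 0, 8*u), r_v = (0, 1, 12*v). As functions of (u, v):
  E = r_u · r_u = 64*u^2 + 1,
  F = r_u · r_v = 96*u*v,
  G = r_v · r_v = 144*v^2 + 1.
Evaluating at (u, v) = (-3, 0): E = 577, F = 0, G = 1.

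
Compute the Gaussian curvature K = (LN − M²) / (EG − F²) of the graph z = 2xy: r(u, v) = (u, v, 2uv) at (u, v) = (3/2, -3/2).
K = -4/361

Coefficients of the first fundamental form: E = 4*v^2 + 1, F = 4*u*v, G = 4*u^2 + 1.
Coefficients of the second fundamental form: L = 0, M = 2/sqrt(4*u^2 + 4*v^2 + 1), N = 0.
Assemble K = (LN − M²)/(EG − F²) = -4/(16*u^4 + 32*u^2*v^2 + 8*u^2 + 16*v^4 + 8*v^2 + 1). At (u, v) = (3/2, -3/2): K = -4/361.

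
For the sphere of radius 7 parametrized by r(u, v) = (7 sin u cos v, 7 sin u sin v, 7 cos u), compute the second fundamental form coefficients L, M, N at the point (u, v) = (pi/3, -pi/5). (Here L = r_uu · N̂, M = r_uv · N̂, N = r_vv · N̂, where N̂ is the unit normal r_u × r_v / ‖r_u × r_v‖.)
L = -7;  M = 0;  N = -21/4

Compute the unit normal N̂(u, v) = (sin(u)^2*cos(v)/Abs(sin(u)), sin(u)^2*sin(v)/Abs(sin(u)), sin(2*u)/(2*Abs(sin(u)))), and the second partials r_uu, r_uv, r_vv. Take dot products:
  L(u, v) = r_uu · N̂ = -7*sin(u)/Abs(sin(u)),
  M(u, v) = r_uv · N̂ = 0,
  N(u, v) = r_vv · N̂ = -7*sin(u)^3/Abs(sin(u)).
Evaluating at (u, v) = (pi/3, -pi/5):
  L = -7, M = 0, N = -21/4.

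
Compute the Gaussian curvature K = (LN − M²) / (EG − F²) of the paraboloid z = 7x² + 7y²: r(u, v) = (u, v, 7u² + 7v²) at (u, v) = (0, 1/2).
K = 49/625

Coefficients of the first fundamental form: E = 196*u^2 + 1, F = 196*u*v, G = 196*v^2 + 1.
Coefficients of the second fundamental form: L = 14/sqrt(196*u^2 + 196*v^2 + 1), M = 0, N = 14/sqrt(196*u^2 + 196*v^2 + 1).
Assemble K = (LN − M²)/(EG − F²) = 196/(38416*u^4 + 76832*u^2*v^2 + 392*u^2 + 38416*v^4 + 392*v^2 + 1). At (u, v) = (0, 1/2): K = 49/625.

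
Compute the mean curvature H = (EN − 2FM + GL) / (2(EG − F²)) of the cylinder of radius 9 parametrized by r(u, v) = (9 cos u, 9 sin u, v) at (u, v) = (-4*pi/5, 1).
H = -1/18

With E = 81, F = 0, G = 1, L = -9, M = 0, N = 0, assemble
  H = (EN − 2FM + GL) / (2(EG − F²)) = -1/18.
At (u, v) = (-4*pi/5, 1): H = -1/18.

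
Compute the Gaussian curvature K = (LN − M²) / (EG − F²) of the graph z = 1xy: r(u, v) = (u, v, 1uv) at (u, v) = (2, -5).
K = -1/900

Coefficients of the first fundamental form: E = v^2 + 1, F = u*v, G = u^2 + 1.
Coefficients of the second fundamental form: L = 0, M = 1/sqrt(u^2 + v^2 + 1), N = 0.
Assemble K = (LN − M²)/(EG − F²) = 1/((u^2*v^2 - (u^2 + 1)*(v^2 + 1))*(u^2 + v^2 + 1)). At (u, v) = (2, -5): K = -1/900.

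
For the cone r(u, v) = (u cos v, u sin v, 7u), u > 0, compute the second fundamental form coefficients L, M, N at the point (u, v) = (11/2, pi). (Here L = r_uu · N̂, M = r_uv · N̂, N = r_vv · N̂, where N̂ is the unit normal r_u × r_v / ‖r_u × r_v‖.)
L = 0;  M = 0;  N = 77*sqrt(2)/20

Compute the unit normal N̂(u, v) = (-7*sqrt(2)*u*cos(v)/(10*Abs(u)), -7*sqrt(2)*u*sin(v)/(10*Abs(u)), sqrt(2)*u/(10*Abs(u))), and the second partials r_uu, r_uv, r_vv. Take dot products:
  L(u, v) = r_uu · N̂ = 0,
  M(u, v) = r_uv · N̂ = 0,
  N(u, v) = r_vv · N̂ = 7*sqrt(2)*u^2/(10*Abs(u)).
Evaluating at (u, v) = (11/2, pi):
  L = 0, M = 0, N = 77*sqrt(2)/20.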